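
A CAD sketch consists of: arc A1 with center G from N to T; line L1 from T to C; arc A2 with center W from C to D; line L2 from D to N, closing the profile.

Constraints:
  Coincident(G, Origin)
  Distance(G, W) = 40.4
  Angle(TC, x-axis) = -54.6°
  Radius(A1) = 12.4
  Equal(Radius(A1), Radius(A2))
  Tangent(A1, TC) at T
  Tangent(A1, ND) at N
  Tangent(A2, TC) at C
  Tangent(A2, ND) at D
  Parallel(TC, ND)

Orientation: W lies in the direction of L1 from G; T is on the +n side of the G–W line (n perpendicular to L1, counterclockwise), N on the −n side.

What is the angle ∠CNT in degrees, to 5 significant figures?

58.456°

The slot axis is L1's direction at -54.6°, so u = (cos -54.6°, sin -54.6°) = (0.57928, -0.81513) and n = (−sin -54.6°, cos -54.6°) = (0.81513, 0.57928). G is at the origin and W lies 40.4 along u from G, so W = 40.4·u = (23.403, -32.931). Tangency of A1 to both parallel lines with radius 12.4 puts T and N at G ± 12.4·n: T = (10.108, 7.1831), N = (-10.108, -7.1831). Equal radii place C and D the same way about W: C = W + 12.4·n = (33.511, -25.748), D = W − 12.4·n = (13.295, -40.114). Then cos ∠CNT = NC·NT / (|NC||NT|), giving 58.456°.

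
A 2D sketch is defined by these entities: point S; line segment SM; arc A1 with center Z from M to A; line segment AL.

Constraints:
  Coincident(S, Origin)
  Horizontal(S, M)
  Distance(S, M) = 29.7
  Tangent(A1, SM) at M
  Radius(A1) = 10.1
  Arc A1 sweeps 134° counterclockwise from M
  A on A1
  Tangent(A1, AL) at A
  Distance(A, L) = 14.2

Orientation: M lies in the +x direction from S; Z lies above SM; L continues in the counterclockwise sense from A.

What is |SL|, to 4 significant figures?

38.49

S is at the origin; S and M share the same y with |SM| = 29.7 and M on the +x side, so M = (29.70, 0.000). Since A1 is tangent to SM there, ZM ⟂ SM, so Z = M + (0, 10.1) = (29.70, 10.10). On A1, M sits at bearing -90° from Z; a 134° counterclockwise sweep puts A at bearing 44°, so A = Z + 10.1·(cos 44°, sin 44°) = (36.97, 17.12). Since A1 is tangent to AL there, ZA ⟂ AL, so AL runs along (−sin 44°, cos 44°); with |AL| = 14.2, L = (27.10, 27.33). Then |SL| = |L − S| = 38.49.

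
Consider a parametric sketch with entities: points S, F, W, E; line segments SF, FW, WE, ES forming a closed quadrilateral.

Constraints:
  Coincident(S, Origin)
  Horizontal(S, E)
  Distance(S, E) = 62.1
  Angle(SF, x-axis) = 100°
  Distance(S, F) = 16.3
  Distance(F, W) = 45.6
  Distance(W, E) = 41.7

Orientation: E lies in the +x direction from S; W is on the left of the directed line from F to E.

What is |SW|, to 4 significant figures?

52.01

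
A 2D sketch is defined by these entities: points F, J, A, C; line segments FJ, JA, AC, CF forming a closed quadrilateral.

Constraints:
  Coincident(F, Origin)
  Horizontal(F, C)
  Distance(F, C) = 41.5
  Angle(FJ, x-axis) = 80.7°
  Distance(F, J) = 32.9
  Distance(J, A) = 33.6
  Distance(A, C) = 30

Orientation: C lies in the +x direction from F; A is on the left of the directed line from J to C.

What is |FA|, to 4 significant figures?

48.99

Checks: FJ at 80.70° ✓; |JA| = 33.60 ✓; |AC| = 30.00 ✓.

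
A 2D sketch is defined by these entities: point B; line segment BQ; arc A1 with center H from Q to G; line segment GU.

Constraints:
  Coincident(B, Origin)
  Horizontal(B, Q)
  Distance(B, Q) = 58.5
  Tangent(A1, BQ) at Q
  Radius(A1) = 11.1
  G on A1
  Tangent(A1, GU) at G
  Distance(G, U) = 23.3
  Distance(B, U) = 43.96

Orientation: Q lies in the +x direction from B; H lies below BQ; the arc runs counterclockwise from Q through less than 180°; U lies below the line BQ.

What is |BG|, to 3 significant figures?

49.5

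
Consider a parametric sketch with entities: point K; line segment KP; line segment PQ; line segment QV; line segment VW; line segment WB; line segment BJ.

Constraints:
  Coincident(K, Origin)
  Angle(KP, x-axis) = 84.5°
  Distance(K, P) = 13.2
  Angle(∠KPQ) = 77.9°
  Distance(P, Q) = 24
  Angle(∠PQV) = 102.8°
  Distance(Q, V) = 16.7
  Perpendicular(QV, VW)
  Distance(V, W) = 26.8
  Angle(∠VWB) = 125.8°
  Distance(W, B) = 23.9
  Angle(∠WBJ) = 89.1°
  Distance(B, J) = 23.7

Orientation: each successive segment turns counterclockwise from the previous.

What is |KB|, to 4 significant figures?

20.20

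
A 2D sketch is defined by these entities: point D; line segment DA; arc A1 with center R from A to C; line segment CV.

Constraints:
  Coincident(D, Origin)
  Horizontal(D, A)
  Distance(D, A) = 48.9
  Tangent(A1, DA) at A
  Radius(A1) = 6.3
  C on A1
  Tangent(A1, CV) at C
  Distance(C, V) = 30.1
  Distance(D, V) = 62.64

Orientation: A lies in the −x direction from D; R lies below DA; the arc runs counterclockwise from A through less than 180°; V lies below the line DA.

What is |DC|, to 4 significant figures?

55.60

Checks: D = (0.00, 0.00) ✓; |RC| = 6.300 ✓; ∠(RC, CV) = 90.00° ✓; |CV| = 30.10 ✓; |DV| = 62.64 ✓.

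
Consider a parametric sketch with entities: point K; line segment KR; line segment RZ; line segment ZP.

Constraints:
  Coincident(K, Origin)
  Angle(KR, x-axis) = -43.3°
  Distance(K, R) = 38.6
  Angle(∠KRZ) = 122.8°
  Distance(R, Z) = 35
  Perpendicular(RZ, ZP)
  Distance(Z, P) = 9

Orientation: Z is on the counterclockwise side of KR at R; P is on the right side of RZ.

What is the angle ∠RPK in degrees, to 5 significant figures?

22.129°

K is at the origin; KR runs at -43.3° with length 38.6, so R = 38.6·(cos -43.3°, sin -43.3°) = (28.092, -26.473). ∠KRZ = 122.8°, so RZ runs at -43.3° + (180° − 122.8°) = 13.900° from the x-axis; with |RZ| = 35.0, Z = R + 35.0·(cos 13.900°, sin 13.900°) = (62.067, -18.065). The perpendicularity gives ZP at right angles to RZ; with |ZP| = 9.0 on the right of RZ, P = Z + 9.0·(0.24023, -0.97072) = (64.229, -26.801). Then cos ∠RPK = PR·PK / (|PR||PK|), giving 22.129°.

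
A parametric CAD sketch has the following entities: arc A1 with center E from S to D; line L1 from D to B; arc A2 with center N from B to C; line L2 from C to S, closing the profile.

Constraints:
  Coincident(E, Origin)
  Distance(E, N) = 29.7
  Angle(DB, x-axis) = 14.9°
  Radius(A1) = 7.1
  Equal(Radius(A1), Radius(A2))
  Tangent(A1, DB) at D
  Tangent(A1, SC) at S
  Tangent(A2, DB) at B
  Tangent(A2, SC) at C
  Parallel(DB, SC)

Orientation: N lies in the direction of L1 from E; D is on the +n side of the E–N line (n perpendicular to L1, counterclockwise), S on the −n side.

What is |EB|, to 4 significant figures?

30.54

The slot axis is L1's direction at 14.9°, so u = (cos 14.9°, sin 14.9°) = (0.9664, 0.2571) and n = (−sin 14.9°, cos 14.9°) = (-0.2571, 0.9664). E is at the origin and N lies 29.7 along u from E, so N = 29.7·u = (28.70, 7.637). Tangency of A1 to both parallel lines with radius 7.1 puts D and S at E ± 7.1·n: D = (-1.826, 6.861), S = (1.826, -6.861). Equal radii place B and C the same way about N: B = N + 7.1·n = (26.88, 14.50), C = N − 7.1·n = (30.53, 0.7756). Then |EB| = |B − E| = 30.54.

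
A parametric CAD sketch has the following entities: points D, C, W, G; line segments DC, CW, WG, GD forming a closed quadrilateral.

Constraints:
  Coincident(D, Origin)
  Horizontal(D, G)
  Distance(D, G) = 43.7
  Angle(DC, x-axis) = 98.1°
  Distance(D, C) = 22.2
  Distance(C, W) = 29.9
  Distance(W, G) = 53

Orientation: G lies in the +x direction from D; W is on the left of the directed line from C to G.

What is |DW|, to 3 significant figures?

47.8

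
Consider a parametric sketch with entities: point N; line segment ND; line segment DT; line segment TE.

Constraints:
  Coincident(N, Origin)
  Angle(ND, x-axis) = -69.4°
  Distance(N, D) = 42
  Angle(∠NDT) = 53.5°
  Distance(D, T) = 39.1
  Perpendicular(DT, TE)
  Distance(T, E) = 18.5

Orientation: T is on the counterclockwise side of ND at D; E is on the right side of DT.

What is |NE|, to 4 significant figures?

54.14

N is at the origin; ND runs at -69.4° with length 42.0, so D = 42.0·(cos -69.4°, sin -69.4°) = (14.78, -39.31). ∠NDT = 53.5°, so DT runs at -69.4° + (180° − 53.5°) = 57.10° from the x-axis; with |DT| = 39.1, T = D + 39.1·(cos 57.10°, sin 57.10°) = (36.02, -6.485). DT is perpendicular to TE; with |TE| = 18.5 on the right of DT, E = T + 18.5·(0.8396, -0.5432) = (51.55, -16.53). Then |NE| = |E − N| = 54.14.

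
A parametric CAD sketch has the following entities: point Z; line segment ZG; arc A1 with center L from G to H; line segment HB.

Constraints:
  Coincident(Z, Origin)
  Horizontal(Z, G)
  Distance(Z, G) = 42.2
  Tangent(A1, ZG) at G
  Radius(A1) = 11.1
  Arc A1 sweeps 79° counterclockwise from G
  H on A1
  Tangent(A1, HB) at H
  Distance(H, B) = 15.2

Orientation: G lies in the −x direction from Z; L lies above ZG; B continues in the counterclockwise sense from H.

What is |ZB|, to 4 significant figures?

37.12

Z is at the origin; Z and G share the same y with |ZG| = 42.2 and G on the −x side, so G = (-42.20, 0.000). A1 meets ZG tangentially, so LG is at right angles to ZG, so L = G + (0, 11.1) = (-42.20, 11.10). On A1, G sits at bearing -90° from L; a 79° counterclockwise sweep puts H at bearing -11°, so H = L + 11.1·(cos -11°, sin -11°) = (-31.30, 8.982). The tangent condition forces LH to be normal to HB, so HB runs along (−sin -11°, cos -11°); with |HB| = 15.2, B = (-28.40, 23.90). Then |ZB| = |B − Z| = 37.12.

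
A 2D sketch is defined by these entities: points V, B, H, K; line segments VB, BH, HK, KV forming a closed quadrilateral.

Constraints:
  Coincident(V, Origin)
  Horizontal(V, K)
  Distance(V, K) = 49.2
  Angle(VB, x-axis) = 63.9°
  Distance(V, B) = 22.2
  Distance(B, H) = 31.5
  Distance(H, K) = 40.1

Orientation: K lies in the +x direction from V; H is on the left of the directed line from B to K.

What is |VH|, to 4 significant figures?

51.99

V is at the origin; V and K share the same y with |VK| = 49.2 and K in +x, so K = (49.2, 0). VB runs at 63.9° with |VB| = 22.2, so B = (9.767, 19.94). H is determined by |BH| = 31.5 and |HK| = 40.1 together: it lies at the intersection of circle(B, 31.5) and circle(K, 40.1). With |BK| = 44.19, the foot of the radical line on BK is 15.13 from B and the perpendicular offset is √(31.5² − 15.13²) = 27.63. Taking the left-of-BK solution: H = (35.73, 37.77).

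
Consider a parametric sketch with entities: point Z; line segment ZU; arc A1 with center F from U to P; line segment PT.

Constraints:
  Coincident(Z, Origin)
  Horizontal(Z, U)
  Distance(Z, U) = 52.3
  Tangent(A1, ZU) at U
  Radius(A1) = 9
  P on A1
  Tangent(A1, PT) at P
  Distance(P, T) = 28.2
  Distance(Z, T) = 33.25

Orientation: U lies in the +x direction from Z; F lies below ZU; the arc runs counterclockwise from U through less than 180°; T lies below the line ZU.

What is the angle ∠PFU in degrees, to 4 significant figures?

42.51°

Checks: ∠(FU, UZ) = 90.00° ✓; |FP| = 9.000 ✓; ∠(FP, PT) = 90.00° ✓; |PT| = 28.20 ✓; |ZT| = 33.25 ✓.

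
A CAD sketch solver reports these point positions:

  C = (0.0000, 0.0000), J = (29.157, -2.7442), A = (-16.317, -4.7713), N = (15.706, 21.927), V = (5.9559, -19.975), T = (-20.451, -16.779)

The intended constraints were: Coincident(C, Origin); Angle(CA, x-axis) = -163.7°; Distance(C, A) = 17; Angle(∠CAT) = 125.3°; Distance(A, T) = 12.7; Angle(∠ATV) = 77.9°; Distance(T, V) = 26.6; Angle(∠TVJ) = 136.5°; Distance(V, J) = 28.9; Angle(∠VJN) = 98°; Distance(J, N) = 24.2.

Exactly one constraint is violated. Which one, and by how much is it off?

Distance(J, N) = 24.2 — off by 3.90.

C = (0.00, 0.00) ✓; CA at -163.7° ✓; |CA| = 17.00 ✓; ∠CAT = 125.3° ✓; |AT| = 12.70 ✓; ∠ATV = 77.90° ✓; |TV| = 26.60 ✓; ∠TVJ = 136.5° ✓; |VJ| = 28.90 ✓; ∠VJN = 98.00° ✓; |JN| = 28.10 ✗.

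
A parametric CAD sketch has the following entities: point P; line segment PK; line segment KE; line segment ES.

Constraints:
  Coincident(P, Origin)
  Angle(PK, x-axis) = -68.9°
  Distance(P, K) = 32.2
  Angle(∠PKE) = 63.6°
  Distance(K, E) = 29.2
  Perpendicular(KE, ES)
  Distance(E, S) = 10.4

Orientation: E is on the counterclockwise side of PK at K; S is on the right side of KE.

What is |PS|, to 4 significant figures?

41.97

∠PKE = 63.6°, so KE runs at -68.9° + (180° − 63.6°) = 47.50° from the x-axis; with |KE| = 29.2, E = K + 29.2·(cos 47.50°, sin 47.50°) = (31.32, -8.513). KE is perpendicular to ES; with |ES| = 10.4 on the right of KE, S = E + 10.4·(0.7373, -0.6756) = (38.99, -15.54). Then |PS| = |S − P| = 41.97.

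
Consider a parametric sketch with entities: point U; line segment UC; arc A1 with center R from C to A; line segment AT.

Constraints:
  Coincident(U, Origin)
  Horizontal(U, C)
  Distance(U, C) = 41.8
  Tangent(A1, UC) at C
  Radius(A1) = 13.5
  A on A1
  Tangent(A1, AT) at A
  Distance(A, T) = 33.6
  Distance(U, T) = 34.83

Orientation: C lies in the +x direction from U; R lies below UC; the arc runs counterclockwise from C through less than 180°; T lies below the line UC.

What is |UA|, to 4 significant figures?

31.34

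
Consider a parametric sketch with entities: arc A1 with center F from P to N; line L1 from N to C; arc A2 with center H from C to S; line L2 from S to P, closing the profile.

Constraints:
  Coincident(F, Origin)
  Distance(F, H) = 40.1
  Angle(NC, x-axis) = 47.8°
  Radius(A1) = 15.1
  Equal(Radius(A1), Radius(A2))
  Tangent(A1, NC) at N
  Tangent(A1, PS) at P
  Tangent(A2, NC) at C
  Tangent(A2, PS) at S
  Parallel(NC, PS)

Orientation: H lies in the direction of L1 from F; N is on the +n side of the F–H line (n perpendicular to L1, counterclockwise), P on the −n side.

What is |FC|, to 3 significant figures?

42.8

The slot axis is L1's direction at 47.8°, so u = (cos 47.8°, sin 47.8°) = (0.672, 0.741) and n = (−sin 47.8°, cos 47.8°) = (-0.741, 0.672). F is at the origin and H lies 40.1 along u from F, so H = 40.1·u = (26.9, 29.7). Tangency of A1 to both parallel lines with radius 15.1 puts N and P at F ± 15.1·n: N = (-11.2, 10.1), P = (11.2, -10.1). Equal radii place C and S the same way about H: C = H + 15.1·n = (15.7, 39.8), S = H − 15.1·n = (38.1, 19.6). Then |FC| = |C − F| = 42.8.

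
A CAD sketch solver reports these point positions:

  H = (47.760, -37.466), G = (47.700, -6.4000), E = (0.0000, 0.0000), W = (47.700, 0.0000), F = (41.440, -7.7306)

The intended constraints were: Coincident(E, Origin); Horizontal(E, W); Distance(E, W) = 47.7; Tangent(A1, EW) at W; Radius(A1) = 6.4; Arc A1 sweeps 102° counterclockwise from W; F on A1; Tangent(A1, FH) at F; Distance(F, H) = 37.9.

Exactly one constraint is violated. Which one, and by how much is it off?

Distance(F, H) = 37.9 — off by 7.50.

E = (0.00, 0.00) ✓; E.y = 0.00, W.y = 0.00 ✓; |EW| = 47.70 ✓; ∠(GW, WE) = 90.00° ✓; |GW| = 6.400 ✓; bearing(G→F) − bearing(G→W) = 102.0° ✓; |GF| = 6.400 ✓; ∠(GF, FH) = 90.00° ✓; |FH| = 30.40 ✗.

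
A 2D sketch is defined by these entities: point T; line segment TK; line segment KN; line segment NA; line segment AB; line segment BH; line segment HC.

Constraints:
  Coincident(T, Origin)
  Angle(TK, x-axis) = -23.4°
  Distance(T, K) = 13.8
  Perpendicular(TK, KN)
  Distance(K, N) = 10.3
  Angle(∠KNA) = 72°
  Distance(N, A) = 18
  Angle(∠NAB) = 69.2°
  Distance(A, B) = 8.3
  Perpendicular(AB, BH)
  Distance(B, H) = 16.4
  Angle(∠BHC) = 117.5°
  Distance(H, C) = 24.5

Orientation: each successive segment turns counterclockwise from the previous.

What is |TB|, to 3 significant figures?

2.56

T is at the origin; TK runs at -23.4° with length 13.8, so K = (12.7, -5.48). The perpendicularity gives KN at right angles to TK, so KN runs at 66.6°; with |KN| = 10.3, N = (16.8, 3.97). ∠KNA = 72.0° gives NA at 175° from the x-axis; with |NA| = 18.0, A = (-1.16, 5.67). ∠NAB = 69.2° gives AB at -74.6° from the x-axis; with |AB| = 8.3, B = (1.04, -2.34). Then |TB| = |B − T| = 2.56.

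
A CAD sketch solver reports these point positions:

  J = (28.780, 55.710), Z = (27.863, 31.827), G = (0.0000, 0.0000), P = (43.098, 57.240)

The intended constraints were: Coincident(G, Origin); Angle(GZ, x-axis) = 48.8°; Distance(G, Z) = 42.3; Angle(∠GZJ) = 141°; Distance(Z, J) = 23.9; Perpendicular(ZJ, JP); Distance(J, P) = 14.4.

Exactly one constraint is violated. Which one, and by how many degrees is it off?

Perpendicular(ZJ, JP) — off by 8.30°.

G = (0.00, 0.00) ✓; GZ at 48.80° ✓; |GZ| = 42.30 ✓; ∠GZJ = 141.0° ✓; |ZJ| = 23.90 ✓; ∠(ZJ, JP) = 81.70° ✗; |JP| = 14.40 ✓.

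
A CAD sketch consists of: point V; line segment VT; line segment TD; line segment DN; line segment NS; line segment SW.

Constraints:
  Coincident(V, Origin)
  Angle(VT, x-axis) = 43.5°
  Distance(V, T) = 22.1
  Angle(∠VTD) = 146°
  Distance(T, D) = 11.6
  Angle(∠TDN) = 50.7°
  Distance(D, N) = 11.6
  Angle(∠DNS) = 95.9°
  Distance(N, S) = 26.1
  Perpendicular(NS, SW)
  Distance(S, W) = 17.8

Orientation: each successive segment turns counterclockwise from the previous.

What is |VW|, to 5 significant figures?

34.284

V is at the origin; VT runs at 43.5° with length 22.1, so T = (16.031, 15.213). ∠VTD = 146.0° gives TD at 77.500° from the x-axis; with |TD| = 11.6, D = (18.541, 26.538). ∠TDN = 50.7° gives DN at -153.20° from the x-axis; with |DN| = 11.6, N = (8.1875, 21.307). ∠DNS = 95.9° gives NS at -69.100° from the x-axis; with |NS| = 26.1, S = (17.498, -3.0752). NS ⟂ SW, so SW runs at 20.900°; with |SW| = 17.8, W = (34.127, 3.2747). Then |VW| = |W − V| = 34.284.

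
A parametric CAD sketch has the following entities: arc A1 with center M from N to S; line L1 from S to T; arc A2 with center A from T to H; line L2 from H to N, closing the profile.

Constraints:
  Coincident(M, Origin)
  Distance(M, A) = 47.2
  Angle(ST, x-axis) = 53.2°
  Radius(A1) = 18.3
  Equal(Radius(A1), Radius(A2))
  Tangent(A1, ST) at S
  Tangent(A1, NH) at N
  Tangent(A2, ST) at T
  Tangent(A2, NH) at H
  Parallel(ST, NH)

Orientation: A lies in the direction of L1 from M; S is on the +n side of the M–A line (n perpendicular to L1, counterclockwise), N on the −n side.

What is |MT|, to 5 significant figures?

50.623

The slot axis is L1's direction at 53.2°, so u = (cos 53.2°, sin 53.2°) = (0.59902, 0.80073) and n = (−sin 53.2°, cos 53.2°) = (-0.80073, 0.59902). M is at the origin and A lies 47.2 along u from M, so A = 47.2·u = (28.274, 37.795). Tangency of A1 to both parallel lines with radius 18.3 puts S and N at M ± 18.3·n: S = (-14.653, 10.962), N = (14.653, -10.962). Equal radii place T and H the same way about A: T = A + 18.3·n = (13.621, 48.757), H = A − 18.3·n = (42.927, 26.832). Then |MT| = |T − M| = 50.623.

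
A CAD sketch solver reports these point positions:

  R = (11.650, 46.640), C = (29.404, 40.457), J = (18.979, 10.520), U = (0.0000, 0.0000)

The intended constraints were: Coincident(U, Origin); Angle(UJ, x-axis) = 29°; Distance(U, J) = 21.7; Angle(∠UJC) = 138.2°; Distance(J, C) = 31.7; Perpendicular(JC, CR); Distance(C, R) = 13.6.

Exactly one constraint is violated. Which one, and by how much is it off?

Distance(C, R) = 13.6 — off by 5.20.

U = (0.00, 0.00) ✓; UJ at 29.00° ✓; |UJ| = 21.70 ✓; ∠UJC = 138.2° ✓; |JC| = 31.70 ✓; ∠(JC, CR) = 90.00° ✓; |CR| = 18.80 ✗.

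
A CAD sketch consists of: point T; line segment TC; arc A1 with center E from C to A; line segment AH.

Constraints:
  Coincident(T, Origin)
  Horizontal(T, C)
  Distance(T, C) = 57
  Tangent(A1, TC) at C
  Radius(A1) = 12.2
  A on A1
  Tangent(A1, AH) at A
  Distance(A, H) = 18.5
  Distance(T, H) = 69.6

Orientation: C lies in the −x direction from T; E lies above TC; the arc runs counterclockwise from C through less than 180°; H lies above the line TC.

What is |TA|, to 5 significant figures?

52.278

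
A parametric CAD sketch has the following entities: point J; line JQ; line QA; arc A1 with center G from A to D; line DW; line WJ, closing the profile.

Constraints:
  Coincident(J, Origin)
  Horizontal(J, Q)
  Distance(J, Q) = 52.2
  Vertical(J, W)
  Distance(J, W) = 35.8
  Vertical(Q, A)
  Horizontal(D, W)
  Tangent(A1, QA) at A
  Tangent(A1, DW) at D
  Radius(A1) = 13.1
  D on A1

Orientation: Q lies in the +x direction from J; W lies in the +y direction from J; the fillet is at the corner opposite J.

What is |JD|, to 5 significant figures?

53.014

The virtual corner opposite J is at (52.200, 35.800). A1 meets QA tangentially, so GA is at right angles to QA and the tangent condition forces GD to be normal to DW, with radius 13.1, so the center G sits 13.1 in from both sides at G = (39.100, 22.700). That places the tangent points at A = (52.200, 22.700) on QA and D = (39.100, 35.800) on DW. Then |JD| = |D − J| = 53.014.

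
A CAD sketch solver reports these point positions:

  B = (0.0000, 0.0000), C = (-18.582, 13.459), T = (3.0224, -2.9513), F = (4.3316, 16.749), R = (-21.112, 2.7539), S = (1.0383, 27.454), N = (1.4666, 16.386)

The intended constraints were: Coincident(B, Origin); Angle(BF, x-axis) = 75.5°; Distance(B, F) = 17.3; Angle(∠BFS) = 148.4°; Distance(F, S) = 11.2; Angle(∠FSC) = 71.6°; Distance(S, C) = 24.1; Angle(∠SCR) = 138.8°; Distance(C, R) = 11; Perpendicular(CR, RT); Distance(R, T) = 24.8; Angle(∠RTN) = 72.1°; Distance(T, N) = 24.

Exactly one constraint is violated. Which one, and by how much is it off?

Distance(T, N) = 24 — off by 4.60.

B = (0.00, 0.00) ✓; BF at 75.50° ✓; |BF| = 17.30 ✓; ∠BFS = 148.4° ✓; |FS| = 11.20 ✓; ∠FSC = 71.60° ✓; |SC| = 24.10 ✓; ∠SCR = 138.8° ✓; |CR| = 11.00 ✓; ∠(CR, RT) = 90.00° ✓; |RT| = 24.80 ✓; ∠RTN = 72.10° ✓; |TN| = 19.40 ✗.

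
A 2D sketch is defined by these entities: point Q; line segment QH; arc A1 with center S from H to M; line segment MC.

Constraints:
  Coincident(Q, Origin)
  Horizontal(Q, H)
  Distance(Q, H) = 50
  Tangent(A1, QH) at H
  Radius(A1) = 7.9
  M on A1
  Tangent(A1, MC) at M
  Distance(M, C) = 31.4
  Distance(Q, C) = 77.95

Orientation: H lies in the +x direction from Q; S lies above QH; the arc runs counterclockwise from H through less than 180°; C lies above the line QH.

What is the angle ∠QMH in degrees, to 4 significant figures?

27.68°

Checks: Q = (0.00, 0.00) ✓; |SM| = 7.900 ✓; ∠(SM, MC) = 90.00° ✓; |MC| = 31.40 ✓; |QC| = 77.95 ✓.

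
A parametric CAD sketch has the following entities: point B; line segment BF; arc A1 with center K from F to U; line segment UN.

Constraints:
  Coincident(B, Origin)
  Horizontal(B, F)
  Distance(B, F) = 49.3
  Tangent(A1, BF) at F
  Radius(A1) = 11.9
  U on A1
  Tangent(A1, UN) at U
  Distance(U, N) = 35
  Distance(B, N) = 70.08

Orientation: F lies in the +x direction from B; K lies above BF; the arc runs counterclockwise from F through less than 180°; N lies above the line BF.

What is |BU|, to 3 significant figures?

62.6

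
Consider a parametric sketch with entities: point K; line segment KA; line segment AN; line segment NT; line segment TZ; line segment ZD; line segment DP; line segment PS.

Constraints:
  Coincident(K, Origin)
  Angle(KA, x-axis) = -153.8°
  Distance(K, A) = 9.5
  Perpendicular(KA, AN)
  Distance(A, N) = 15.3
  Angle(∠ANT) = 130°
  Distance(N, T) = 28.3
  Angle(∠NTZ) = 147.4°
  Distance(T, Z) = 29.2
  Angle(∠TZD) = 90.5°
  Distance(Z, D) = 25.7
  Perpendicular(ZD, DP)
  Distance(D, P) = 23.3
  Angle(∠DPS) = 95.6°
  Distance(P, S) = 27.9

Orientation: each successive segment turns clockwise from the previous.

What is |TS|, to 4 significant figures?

3.657

K is at the origin; KA runs at -153.8° with length 9.5, so A = (-8.524, -4.194). The perpendicularity gives AN at right angles to KA, so AN runs at 116.2°; with |AN| = 15.3, N = (-15.28, 9.534). ∠ANT = 130.0° gives NT at 66.20° from the x-axis; with |NT| = 28.3, T = (-3.859, 35.43). ∠NTZ = 147.4° gives TZ at 33.60° from the x-axis; with |TZ| = 29.2, Z = (20.46, 51.59). ∠TZD = 90.5° gives ZD at -55.90° from the x-axis; with |ZD| = 25.7, D = (34.87, 30.30). ZD ⟂ DP, so DP runs at -145.9°; with |DP| = 23.3, P = (15.58, 17.24). ∠DPS = 95.6° gives PS at 129.7° from the x-axis; with |PS| = 27.9, S = (-2.244, 38.71). Then |TS| = |S − T| = 3.657.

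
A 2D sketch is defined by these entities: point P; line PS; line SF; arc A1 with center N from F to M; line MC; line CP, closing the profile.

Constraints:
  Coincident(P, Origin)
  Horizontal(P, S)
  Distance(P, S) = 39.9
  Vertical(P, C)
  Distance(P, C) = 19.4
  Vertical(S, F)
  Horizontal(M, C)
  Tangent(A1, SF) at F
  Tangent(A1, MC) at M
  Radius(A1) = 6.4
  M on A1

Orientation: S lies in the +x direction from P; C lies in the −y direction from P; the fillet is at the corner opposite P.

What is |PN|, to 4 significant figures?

35.93

P is at the origin; P and S share the same y with |PS| = 39.9 and S on the +x side, so S = (39.90, 0.000). P and C share the same x with |PC| = 19.4 and C on the −y side, so C = (0.000, -19.40). The virtual corner opposite P is at (39.90, -19.40). Since A1 is tangent to SF there, NF ⟂ SF and since A1 is tangent to MC there, NM ⟂ MC, with radius 6.4, so the center N sits 6.4 in from both sides at N = (33.50, -13.00). Then |PN| = |N − P| = 35.93.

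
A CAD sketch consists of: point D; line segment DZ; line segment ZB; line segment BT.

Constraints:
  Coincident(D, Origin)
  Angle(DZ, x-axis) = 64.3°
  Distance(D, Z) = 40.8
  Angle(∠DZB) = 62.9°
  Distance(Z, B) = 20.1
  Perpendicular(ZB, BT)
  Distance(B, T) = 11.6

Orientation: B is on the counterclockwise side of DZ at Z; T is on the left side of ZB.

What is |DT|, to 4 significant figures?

24.77

∠DZB = 62.9°, so ZB runs at 64.3° + (180° − 62.9°) = 181.4° from the x-axis; with |ZB| = 20.1, B = Z + 20.1·(cos 181.4°, sin 181.4°) = (-2.401, 36.27). ZB is perpendicular to BT; with |BT| = 11.6 on the left of ZB, T = B + 11.6·(0.02443, -0.9997) = (-2.117, 24.68). Then |DT| = |T − D| = 24.77.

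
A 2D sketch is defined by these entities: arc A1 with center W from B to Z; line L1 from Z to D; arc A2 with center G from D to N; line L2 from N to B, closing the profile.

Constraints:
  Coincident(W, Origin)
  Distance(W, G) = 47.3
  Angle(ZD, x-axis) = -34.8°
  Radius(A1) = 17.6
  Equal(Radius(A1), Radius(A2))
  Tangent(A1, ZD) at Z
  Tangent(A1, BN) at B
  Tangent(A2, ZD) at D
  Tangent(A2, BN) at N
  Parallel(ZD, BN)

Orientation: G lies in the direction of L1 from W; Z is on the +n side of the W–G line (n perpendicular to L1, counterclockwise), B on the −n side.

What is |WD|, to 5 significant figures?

50.468

Tangency of A1 to both parallel lines with radius 17.6 puts Z and B at W ± 17.6·n: Z = (10.045, 14.452), B = (-10.045, -14.452). Equal radii place D and N the same way about G: D = G + 17.6·n = (48.885, -12.543), N = G − 17.6·n = (28.796, -41.447). Then |WD| = |D − W| = 50.468.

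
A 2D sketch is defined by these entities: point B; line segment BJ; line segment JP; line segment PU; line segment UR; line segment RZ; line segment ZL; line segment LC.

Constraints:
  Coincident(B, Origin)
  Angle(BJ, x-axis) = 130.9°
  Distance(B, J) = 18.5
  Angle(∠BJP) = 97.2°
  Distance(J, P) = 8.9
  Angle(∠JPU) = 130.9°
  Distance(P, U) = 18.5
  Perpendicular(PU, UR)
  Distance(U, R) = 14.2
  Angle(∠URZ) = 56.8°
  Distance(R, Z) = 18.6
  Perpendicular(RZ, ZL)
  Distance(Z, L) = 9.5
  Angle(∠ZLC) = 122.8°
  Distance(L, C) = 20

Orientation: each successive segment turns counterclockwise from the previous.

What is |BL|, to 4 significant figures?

24.48

∠URZ = 56.8° gives RZ at 116.0° from the x-axis; with |RZ| = 18.6, Z = (-15.90, 5.629). RZ ⟂ ZL, so ZL runs at -154.0°; with |ZL| = 9.5, L = (-24.44, 1.464). Then |BL| = |L − B| = 24.48.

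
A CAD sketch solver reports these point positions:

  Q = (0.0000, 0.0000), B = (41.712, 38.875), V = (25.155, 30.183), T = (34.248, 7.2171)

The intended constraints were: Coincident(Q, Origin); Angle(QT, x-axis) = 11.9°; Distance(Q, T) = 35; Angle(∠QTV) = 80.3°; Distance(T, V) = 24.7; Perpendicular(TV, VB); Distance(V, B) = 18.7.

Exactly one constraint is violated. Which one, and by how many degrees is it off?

Perpendicular(TV, VB) — off by 6.10°.

Q = (0.00, 0.00) ✓; QT at 11.90° ✓; |QT| = 35.00 ✓; ∠QTV = 80.30° ✓; |TV| = 24.70 ✓; ∠(TV, VB) = 83.90° ✗; |VB| = 18.70 ✓.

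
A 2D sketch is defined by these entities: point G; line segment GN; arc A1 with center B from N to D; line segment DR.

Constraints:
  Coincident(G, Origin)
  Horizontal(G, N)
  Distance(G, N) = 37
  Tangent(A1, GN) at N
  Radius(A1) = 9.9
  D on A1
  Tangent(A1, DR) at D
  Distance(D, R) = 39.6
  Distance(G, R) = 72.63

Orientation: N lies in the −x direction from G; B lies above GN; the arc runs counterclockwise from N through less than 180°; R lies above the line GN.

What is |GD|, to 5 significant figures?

33.986

G is at the origin; GN is horizontal with |GN| = 37.0 and N on the −x side, so N = (-37.000, 0.0000). The tangent condition forces BN to be normal to GN, so B = N + (0, 9.9) = (-37.000, 9.9000). Since BD ⟂ DR (tangency), |BR| = √(9.9² + 39.6²) = 40.819 regardless of where D sits on A1. So R lies on both circle(G, 72.63) and circle(B, 40.819); the above-GN intersection is R = (-56.325, 45.854). D is the foot of the tangent from R: D = (-29.677, 16.562).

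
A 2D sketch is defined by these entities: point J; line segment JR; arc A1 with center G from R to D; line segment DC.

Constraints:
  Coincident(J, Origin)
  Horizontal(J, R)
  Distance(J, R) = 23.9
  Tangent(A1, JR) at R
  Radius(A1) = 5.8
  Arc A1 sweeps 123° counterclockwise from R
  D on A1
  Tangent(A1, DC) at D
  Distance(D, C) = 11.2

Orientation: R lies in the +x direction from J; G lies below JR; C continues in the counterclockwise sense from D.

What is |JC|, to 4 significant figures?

31.12

On A1, R sits at bearing 90° from G; a 123° counterclockwise sweep puts D at bearing 213°, so D = G + 5.8·(cos 213°, sin 213°) = (19.04, -8.959). Tangency of A1 to DC means the radius GD is perpendicular to DC, so DC runs along (−sin 213°, cos 213°); with |DC| = 11.2, C = (25.14, -18.35). Then |JC| = |C − J| = 31.12.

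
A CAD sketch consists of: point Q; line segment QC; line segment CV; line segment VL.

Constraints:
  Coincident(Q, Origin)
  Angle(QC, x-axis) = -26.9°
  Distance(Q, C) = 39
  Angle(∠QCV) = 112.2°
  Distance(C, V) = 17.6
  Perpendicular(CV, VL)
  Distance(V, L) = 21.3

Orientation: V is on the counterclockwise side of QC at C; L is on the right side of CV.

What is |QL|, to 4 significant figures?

65.89

∠QCV = 112.2°, so CV runs at -26.9° + (180° − 112.2°) = 40.90° from the x-axis; with |CV| = 17.6, V = C + 17.6·(cos 40.90°, sin 40.90°) = (48.08, -6.122). The perpendicularity gives VL at right angles to CV; with |VL| = 21.3 on the right of CV, L = V + 21.3·(0.6547, -0.7559) = (62.03, -22.22). Then |QL| = |L − Q| = 65.89.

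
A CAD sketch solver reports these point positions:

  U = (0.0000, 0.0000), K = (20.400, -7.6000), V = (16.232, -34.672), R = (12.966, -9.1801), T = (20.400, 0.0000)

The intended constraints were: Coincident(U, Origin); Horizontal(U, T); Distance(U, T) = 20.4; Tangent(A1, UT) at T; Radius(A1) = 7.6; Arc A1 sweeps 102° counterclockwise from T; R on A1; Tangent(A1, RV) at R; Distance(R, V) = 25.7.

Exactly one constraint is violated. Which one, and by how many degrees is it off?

Tangent(A1, RV) at R — off by 4.70°.

U = (0.00, 0.00) ✓; U.y = 0.00, T.y = 0.00 ✓; |UT| = 20.40 ✓; ∠(KT, TU) = 90.00° ✓; |KT| = 7.600 ✓; bearing(K→R) − bearing(K→T) = 102.0° ✓; |KR| = 7.600 ✓; ∠(KR, RV) = 94.70° ✗; |RV| = 25.70 ✓.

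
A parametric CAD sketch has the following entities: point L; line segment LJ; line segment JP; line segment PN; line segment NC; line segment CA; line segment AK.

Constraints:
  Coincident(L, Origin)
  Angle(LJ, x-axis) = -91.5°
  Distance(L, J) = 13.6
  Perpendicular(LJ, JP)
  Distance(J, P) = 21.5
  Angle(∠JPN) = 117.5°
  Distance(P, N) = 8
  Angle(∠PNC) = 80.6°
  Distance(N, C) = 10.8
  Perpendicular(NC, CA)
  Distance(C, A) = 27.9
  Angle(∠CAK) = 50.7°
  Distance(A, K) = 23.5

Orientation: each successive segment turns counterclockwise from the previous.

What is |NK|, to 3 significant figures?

15.0

The perpendicularity gives CA at right angles to NC, so CA runs at -110°; with |CA| = 27.9, A = (5.48, -29.8). ∠CAK = 50.7° gives AK at 19.7° from the x-axis; with |AK| = 23.5, K = (27.6, -21.9). Then |NK| = |K − N| = 15.0.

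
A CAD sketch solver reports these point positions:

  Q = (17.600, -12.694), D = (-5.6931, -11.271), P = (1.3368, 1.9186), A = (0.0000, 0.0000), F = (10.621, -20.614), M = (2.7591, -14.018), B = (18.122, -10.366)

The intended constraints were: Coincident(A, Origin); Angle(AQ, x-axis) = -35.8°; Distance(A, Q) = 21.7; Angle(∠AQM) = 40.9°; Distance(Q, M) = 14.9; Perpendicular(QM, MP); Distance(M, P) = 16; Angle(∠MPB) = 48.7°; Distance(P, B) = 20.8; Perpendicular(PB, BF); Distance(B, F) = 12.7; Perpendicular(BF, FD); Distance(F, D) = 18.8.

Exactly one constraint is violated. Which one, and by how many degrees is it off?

Perpendicular(BF, FD) — off by 6.40°.

A = (0.00, 0.00) ✓; AQ at -35.80° ✓; |AQ| = 21.70 ✓; ∠AQM = 40.90° ✓; |QM| = 14.90 ✓; ∠(QM, MP) = 90.00° ✓; |MP| = 16.00 ✓; ∠MPB = 48.70° ✓; |PB| = 20.80 ✓; ∠(PB, BF) = 90.00° ✓; |BF| = 12.70 ✓; ∠(BF, FD) = 83.60° ✗; |FD| = 18.80 ✓.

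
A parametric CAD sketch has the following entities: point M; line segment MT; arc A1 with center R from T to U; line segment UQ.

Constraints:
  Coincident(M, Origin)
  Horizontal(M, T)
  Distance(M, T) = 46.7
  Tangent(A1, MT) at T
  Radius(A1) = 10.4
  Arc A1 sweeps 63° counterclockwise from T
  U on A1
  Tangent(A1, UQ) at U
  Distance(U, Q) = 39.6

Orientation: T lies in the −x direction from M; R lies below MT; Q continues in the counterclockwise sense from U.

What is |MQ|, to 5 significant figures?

84.532

M is at the origin; M and T share the same y with |MT| = 46.7 and T on the −x side, so T = (-46.700, 0.0000). A1 meets MT tangentially, so RT is at right angles to MT, so R = T + (0, -10.4) = (-46.700, -10.400). On A1, T sits at bearing 90° from R; a 63° counterclockwise sweep puts U at bearing 153°, so U = R + 10.4·(cos 153°, sin 153°) = (-55.966, -5.6785). Since A1 is tangent to UQ there, RU ⟂ UQ, so UQ runs along (−sin 153°, cos 153°); with |UQ| = 39.6, Q = (-73.944, -40.962). Then |MQ| = |Q − M| = 84.532.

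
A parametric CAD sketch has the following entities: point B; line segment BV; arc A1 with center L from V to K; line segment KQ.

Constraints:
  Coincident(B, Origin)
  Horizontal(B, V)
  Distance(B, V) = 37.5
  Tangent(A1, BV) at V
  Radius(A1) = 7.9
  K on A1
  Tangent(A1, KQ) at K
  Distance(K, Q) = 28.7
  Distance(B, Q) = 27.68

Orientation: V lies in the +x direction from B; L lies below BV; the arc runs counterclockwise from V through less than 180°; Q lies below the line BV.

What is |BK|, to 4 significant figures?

31.63

Checks: |LK| = 7.900 ✓; ∠(LK, KQ) = 90.00° ✓; |KQ| = 28.70 ✓; |BQ| = 27.68 ✓.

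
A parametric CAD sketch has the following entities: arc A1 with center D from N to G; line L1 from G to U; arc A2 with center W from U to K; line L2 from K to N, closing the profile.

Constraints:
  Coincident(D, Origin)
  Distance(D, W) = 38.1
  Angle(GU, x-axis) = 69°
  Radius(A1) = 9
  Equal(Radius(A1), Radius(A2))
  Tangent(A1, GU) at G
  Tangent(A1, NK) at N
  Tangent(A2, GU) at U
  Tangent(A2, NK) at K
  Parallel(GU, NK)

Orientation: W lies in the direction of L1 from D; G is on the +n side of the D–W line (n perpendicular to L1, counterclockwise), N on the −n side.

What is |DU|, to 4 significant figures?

39.15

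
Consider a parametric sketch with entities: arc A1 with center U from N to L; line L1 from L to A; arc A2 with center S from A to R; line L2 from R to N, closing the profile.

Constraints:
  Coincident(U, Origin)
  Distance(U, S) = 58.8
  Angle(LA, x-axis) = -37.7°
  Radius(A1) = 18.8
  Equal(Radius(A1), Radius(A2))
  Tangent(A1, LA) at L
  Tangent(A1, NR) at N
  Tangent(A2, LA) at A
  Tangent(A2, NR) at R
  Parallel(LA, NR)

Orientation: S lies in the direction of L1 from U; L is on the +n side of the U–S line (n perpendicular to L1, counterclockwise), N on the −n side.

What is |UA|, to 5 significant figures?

61.732

Tangency of A1 to both parallel lines with radius 18.8 puts L and N at U ± 18.8·n: L = (11.497, 14.875), N = (-11.497, -14.875). Equal radii place A and R the same way about S: A = S + 18.8·n = (58.021, -21.083), R = S − 18.8·n = (35.027, -50.833). Then |UA| = |A − U| = 61.732.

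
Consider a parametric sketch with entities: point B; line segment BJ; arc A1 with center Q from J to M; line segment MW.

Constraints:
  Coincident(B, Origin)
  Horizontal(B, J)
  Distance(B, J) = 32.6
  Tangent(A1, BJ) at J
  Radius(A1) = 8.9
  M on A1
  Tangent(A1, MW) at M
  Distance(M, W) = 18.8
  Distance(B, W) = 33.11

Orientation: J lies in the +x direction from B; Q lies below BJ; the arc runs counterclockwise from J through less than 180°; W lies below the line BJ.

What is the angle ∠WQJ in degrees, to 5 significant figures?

144.84°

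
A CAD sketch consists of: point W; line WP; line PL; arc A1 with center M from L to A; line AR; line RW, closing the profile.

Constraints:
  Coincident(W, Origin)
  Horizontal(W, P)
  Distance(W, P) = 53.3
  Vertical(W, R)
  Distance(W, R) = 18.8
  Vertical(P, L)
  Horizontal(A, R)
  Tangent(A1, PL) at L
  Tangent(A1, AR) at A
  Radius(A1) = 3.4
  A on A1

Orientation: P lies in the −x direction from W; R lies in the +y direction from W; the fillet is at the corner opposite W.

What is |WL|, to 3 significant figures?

55.5

W is at the origin; WP is horizontal with |WP| = 53.3 and P on the −x side, so P = (-53.3, 0.00). WR is vertical with |WR| = 18.8 and R on the +y side, so R = (0.00, 18.8). The virtual corner opposite W is at (-53.3, 18.8). Tangency of A1 to PL means the radius ML is perpendicular to PL and the tangent condition forces MA to be normal to AR, with radius 3.4, so the center M sits 3.4 in from both sides at M = (-49.9, 15.4). That places the tangent points at L = (-53.3, 15.4) on PL and A = (-49.9, 18.8) on AR. Then |WL| = |L − W| = 55.5.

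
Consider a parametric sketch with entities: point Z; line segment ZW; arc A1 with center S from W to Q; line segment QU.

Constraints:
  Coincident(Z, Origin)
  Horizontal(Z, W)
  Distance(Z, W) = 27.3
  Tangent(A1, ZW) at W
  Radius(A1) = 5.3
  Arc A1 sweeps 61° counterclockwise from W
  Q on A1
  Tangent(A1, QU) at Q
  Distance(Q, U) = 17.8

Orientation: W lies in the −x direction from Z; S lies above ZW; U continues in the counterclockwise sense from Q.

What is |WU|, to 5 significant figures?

22.601

On A1, W sits at bearing -90° from S; a 61° counterclockwise sweep puts Q at bearing -29°, so Q = S + 5.3·(cos -29°, sin -29°) = (-22.665, 2.7305). Tangency of A1 to QU means the radius SQ is perpendicular to QU, so QU runs along (−sin -29°, cos -29°); with |QU| = 17.8, U = (-14.035, 18.299). Then |WU| = |U − W| = 22.601.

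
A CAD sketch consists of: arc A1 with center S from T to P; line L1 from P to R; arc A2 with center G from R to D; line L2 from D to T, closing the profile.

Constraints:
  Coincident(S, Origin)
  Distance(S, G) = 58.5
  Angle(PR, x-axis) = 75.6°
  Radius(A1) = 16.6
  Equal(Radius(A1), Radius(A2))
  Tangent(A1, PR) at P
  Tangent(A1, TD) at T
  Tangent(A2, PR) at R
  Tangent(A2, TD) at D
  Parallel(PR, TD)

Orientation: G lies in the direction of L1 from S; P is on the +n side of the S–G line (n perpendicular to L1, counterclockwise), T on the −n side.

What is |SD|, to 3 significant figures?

60.8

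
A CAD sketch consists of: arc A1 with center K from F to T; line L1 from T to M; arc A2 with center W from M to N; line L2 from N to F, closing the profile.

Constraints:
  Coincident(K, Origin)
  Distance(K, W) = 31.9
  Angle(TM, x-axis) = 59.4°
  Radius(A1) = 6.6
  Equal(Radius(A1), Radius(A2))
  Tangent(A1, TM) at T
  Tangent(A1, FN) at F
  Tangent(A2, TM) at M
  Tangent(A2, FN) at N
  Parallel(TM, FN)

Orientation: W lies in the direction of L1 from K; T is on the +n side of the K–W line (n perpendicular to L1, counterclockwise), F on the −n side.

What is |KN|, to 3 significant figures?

32.6

Tangency of A1 to both parallel lines with radius 6.6 puts T and F at K ± 6.6·n: T = (-5.68, 3.36), F = (5.68, -3.36). Equal radii place M and N the same way about W: M = W + 6.6·n = (10.6, 30.8), N = W − 6.6·n = (21.9, 24.1). Then |KN| = |N − K| = 32.6.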